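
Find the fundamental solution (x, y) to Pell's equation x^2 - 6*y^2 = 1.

(x, y) = (5, 2)

First expand sqrt(6) as a continued fraction. With x_i = (sqrt(6) + m_i)/d_i and (m_0, d_0) = (0, 1): a_0 = floor(sqrt(6)) = 2, since 2^2 = 4 <= 6 < 9 = 3^2.
Iterate m_{i+1} = d_i*a_i - m_i, d_{i+1} = (6 - m_{i+1}^2)/d_i, a_{i+1} = floor((a_0 + m_{i+1})/d_{i+1}):
  m_1 = 1*2 - 0 = 2, d_1 = (6 - 2^2)/1 = 2/1 = 2, a_1 = floor((2 + 2)/2) = 2.
  m_2 = 2*2 - 2 = 2, d_2 = (6 - 2^2)/2 = 2/2 = 1, a_2 = floor((2 + 2)/1) = 4.
  m_3 = 1*4 - 2 = 2, d_3 = (6 - 2^2)/1 = 2/1 = 2: (m_3, d_3) = (m_1, d_1) = (2, 2), so from here the quotients repeat a_1, a_2; the period length is 2.
So sqrt(6) = [2; (2, 4)] with period length k = 2.
k is even, so the fundamental solution of x^2 - 6y^2 = 1 is (p_{k-1}, q_{k-1}) = (p_1, q_1); compute convergents through index 1.
Convergents (p_i = a_i*p_{i-1} + p_{i-2}, q_i = a_i*q_{i-1} + q_{i-2} with p_{-2}=0, p_{-1}=1, q_{-2}=1, q_{-1}=0):
  i=0: a_0=2, p_0 = 2*1 + 0 = 2, q_0 = 2*0 + 1 = 1.
  i=1: a_1=2, p_1 = 2*2 + 1 = 5, q_1 = 2*1 + 0 = 2.
Check: 5^2 - 6*2^2 = 25 - 24 = 1, so (x, y) = (5, 2) solves the equation, and by the theorem it is the least positive solution.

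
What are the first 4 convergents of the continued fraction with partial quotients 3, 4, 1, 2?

3/1, 13/4, 16/5, 45/14

Using the convergent recurrence p_i = a_i*p_{i-1} + p_{i-2}, q_i = a_i*q_{i-1} + q_{i-2} with p_{-2}=0, p_{-1}=1, q_{-2}=1, q_{-1}=0:
  i=0: a_0=3, p_0 = 3*1 + 0 = 3, q_0 = 3*0 + 1 = 1.
  i=1: a_1=4, p_1 = 4*3 + 1 = 13, q_1 = 4*1 + 0 = 4.
  i=2: a_2=1, p_2 = 1*13 + 3 = 16, q_2 = 1*4 + 1 = 5.
  i=3: a_3=2, p_3 = 2*16 + 13 = 45, q_3 = 2*5 + 4 = 14.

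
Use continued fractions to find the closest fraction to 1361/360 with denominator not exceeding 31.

87/23

Expand x = 1361/360 as a continued fraction with the Euclidean algorithm:
  1361 = 3*360 + 281, so a_0 = 3.
  360 = 1*281 + 79, so a_1 = 1.
  281 = 3*79 + 44, so a_2 = 3.
  79 = 1*44 + 35, so a_3 = 1.
  44 = 1*35 + 9, so a_4 = 1.
  35 = 3*9 + 8, so a_5 = 3.
  9 = 1*8 + 1, so a_6 = 1.
  8 = 8*1 + 0, so a_7 = 8.
so x = [3; 1, 3, 1, 1, 3, 1, 8].
Convergents (p_i = a_i*p_{i-1} + p_{i-2}, q_i = a_i*q_{i-1} + q_{i-2} with p_{-2}=0, p_{-1}=1, q_{-2}=1, q_{-1}=0), until the denominator exceeds 31:
  i=0: a_0=3, p_0 = 3*1 + 0 = 3, q_0 = 3*0 + 1 = 1.
  i=1: a_1=1, p_1 = 1*3 + 1 = 4, q_1 = 1*1 + 0 = 1.
  i=2: a_2=3, p_2 = 3*4 + 3 = 15, q_2 = 3*1 + 1 = 4.
  i=3: a_3=1, p_3 = 1*15 + 4 = 19, q_3 = 1*4 + 1 = 5.
  i=4: a_4=1, p_4 = 1*19 + 15 = 34, q_4 = 1*5 + 4 = 9.
  i=5: a_5=3, p_5 = 3*34 + 19 = 121, q_5 = 3*9 + 5 = 32.
q_5 = 32 > 31, so the last convergent with denominator <= 31 is p_4/q_4 = 34/9.
The closest fraction with denominator <= 31 is either p_4/q_4 or the intermediate fraction (k*p_4 + p_3)/(k*q_4 + q_3) with the largest k >= 1 whose denominator stays <= 31; these approach x as k grows, and every other convergent or intermediate fraction in range is farther away.
Largest k: floor((31 - q_3)/q_4) = floor((31 - 5)/9) = 2.
That gives (2*34 + 19)/(2*9 + 5) = 87/23.
Compare the errors: |x - 34/9| = |1361*9 - 34*360|/(360*9) = 9/3240, and |x - 87/23| = |1361*23 - 87*360|/(360*23) = 17/8280.
Cross-multiplying, 17*3240 = 55080 < 74520 = 9*8280, so 17/8280 is smaller: the intermediate fraction 87/23 is closer to x than 34/9.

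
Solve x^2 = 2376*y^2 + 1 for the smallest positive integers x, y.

(x, y) = (1098305, 22532)

First expand sqrt(2376) as a continued fraction. With x_i = (sqrt(2376) + m_i)/d_i and (m_0, d_0) = (0, 1): a_0 = floor(sqrt(2376)) = 48, since 48^2 = 2304 <= 2376 < 2401 = 49^2.
Iterate m_{i+1} = d_i*a_i - m_i, d_{i+1} = (2376 - m_{i+1}^2)/d_i, a_{i+1} = floor((a_0 + m_{i+1})/d_{i+1}):
  m_1 = 1*48 - 0 = 48, d_1 = (2376 - 48^2)/1 = 72/1 = 72, a_1 = floor((48 + 48)/72) = 1.
  m_2 = 72*1 - 48 = 24, d_2 = (2376 - 24^2)/72 = 1800/72 = 25, a_2 = floor((48 + 24)/25) = 2.
  m_3 = 25*2 - 24 = 26, d_3 = (2376 - 26^2)/25 = 1700/25 = 68, a_3 = floor((48 + 26)/68) = 1.
  m_4 = 68*1 - 26 = 42, d_4 = (2376 - 42^2)/68 = 612/68 = 9, a_4 = floor((48 + 42)/9) = 10.
  m_5 = 9*10 - 42 = 48, d_5 = (2376 - 48^2)/9 = 72/9 = 8, a_5 = floor((48 + 48)/8) = 12.
  m_6 = 8*12 - 48 = 48, d_6 = (2376 - 48^2)/8 = 72/8 = 9, a_6 = floor((48 + 48)/9) = 10.
  m_7 = 9*10 - 48 = 42, d_7 = (2376 - 42^2)/9 = 612/9 = 68, a_7 = floor((48 + 42)/68) = 1.
  m_8 = 68*1 - 42 = 26, d_8 = (2376 - 26^2)/68 = 1700/68 = 25, a_8 = floor((48 + 26)/25) = 2.
  m_9 = 25*2 - 26 = 24, d_9 = (2376 - 24^2)/25 = 1800/25 = 72, a_9 = floor((48 + 24)/72) = 1.
  m_10 = 72*1 - 24 = 48, d_10 = (2376 - 48^2)/72 = 72/72 = 1, a_10 = floor((48 + 48)/1) = 96.
  m_11 = 1*96 - 48 = 48, d_11 = (2376 - 48^2)/1 = 72/1 = 72: (m_11, d_11) = (m_1, d_1) = (48, 72), so from here the quotients repeat a_1, ..., a_10; the period length is 10.
So sqrt(2376) = [48; (1, 2, 1, 10, 12, 10, 1, 2, 1, 96)] with period length k = 10.
k is even, so the fundamental solution of x^2 - 2376y^2 = 1 is (p_{k-1}, q_{k-1}) = (p_9, q_9); compute convergents through index 9.
Convergents (p_i = a_i*p_{i-1} + p_{i-2}, q_i = a_i*q_{i-1} + q_{i-2} with p_{-2}=0, p_{-1}=1, q_{-2}=1, q_{-1}=0):
  i=0: a_0=48, p_0 = 48*1 + 0 = 48, q_0 = 48*0 + 1 = 1.
  i=1: a_1=1, p_1 = 1*48 + 1 = 49, q_1 = 1*1 + 0 = 1.
  i=2: a_2=2, p_2 = 2*49 + 48 = 146, q_2 = 2*1 + 1 = 3.
  i=3: a_3=1, p_3 = 1*146 + 49 = 195, q_3 = 1*3 + 1 = 4.
  i=4: a_4=10, p_4 = 10*195 + 146 = 2096, q_4 = 10*4 + 3 = 43.
  i=5: a_5=12, p_5 = 12*2096 + 195 = 25347, q_5 = 12*43 + 4 = 520.
  i=6: a_6=10, p_6 = 10*25347 + 2096 = 255566, q_6 = 10*520 + 43 = 5243.
  i=7: a_7=1, p_7 = 1*255566 + 25347 = 280913, q_7 = 1*5243 + 520 = 5763.
  i=8: a_8=2, p_8 = 2*280913 + 255566 = 817392, q_8 = 2*5763 + 5243 = 16769.
  i=9: a_9=1, p_9 = 1*817392 + 280913 = 1098305, q_9 = 1*16769 + 5763 = 22532.
Check: 1098305^2 - 2376*22532^2 = 1206273873025 - 1206273873024 = 1, so (x, y) = (1098305, 22532) solves the equation, and by the theorem it is the least positive solution.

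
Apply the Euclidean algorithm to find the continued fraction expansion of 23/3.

Run the Euclidean algorithm on 23 and 3; the successive quotients are the partial quotients a_0, a_1, ... (each step inverts the fractional part left over by the previous one):
  23 = 7*3 + 2, so a_0 = 7.
  3 = 1*2 + 1, so a_1 = 1.
  2 = 2*1 + 0, so a_2 = 2.
The remainder reaches 0 after 3 divisions, so the expansion has 3 partial quotients, read off in order.

[7; 1, 2]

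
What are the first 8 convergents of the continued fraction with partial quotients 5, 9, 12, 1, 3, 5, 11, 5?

Using the convergent recurrence p_i = a_i*p_{i-1} + p_{i-2}, q_i = a_i*q_{i-1} + q_{i-2} with p_{-2}=0, p_{-1}=1, q_{-2}=1, q_{-1}=0:
  i=0: a_0=5, p_0 = 5*1 + 0 = 5, q_0 = 5*0 + 1 = 1.
  i=1: a_1=9, p_1 = 9*5 + 1 = 46, q_1 = 9*1 + 0 = 9.
  i=2: a_2=12, p_2 = 12*46 + 5 = 557, q_2 = 12*9 + 1 = 109.
  i=3: a_3=1, p_3 = 1*557 + 46 = 603, q_3 = 1*109 + 9 = 118.
  i=4: a_4=3, p_4 = 3*603 + 557 = 2366, q_4 = 3*118 + 109 = 463.
  i=5: a_5=5, p_5 = 5*2366 + 603 = 12433, q_5 = 5*463 + 118 = 2433.
  i=6: a_6=11, p_6 = 11*12433 + 2366 = 139129, q_6 = 11*2433 + 463 = 27226.
  i=7: a_7=5, p_7 = 5*139129 + 12433 = 708078, q_7 = 5*27226 + 2433 = 138563.

5/1, 46/9, 557/109, 603/118, 2366/463, 12433/2433, 139129/27226, 708078/138563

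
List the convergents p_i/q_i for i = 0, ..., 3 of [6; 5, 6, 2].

6/1, 31/5, 192/31, 415/67

Using the convergent recurrence p_i = a_i*p_{i-1} + p_{i-2}, q_i = a_i*q_{i-1} + q_{i-2} with p_{-2}=0, p_{-1}=1, q_{-2}=1, q_{-1}=0:
  i=0: a_0=6, p_0 = 6*1 + 0 = 6, q_0 = 6*0 + 1 = 1.
  i=1: a_1=5, p_1 = 5*6 + 1 = 31, q_1 = 5*1 + 0 = 5.
  i=2: a_2=6, p_2 = 6*31 + 6 = 192, q_2 = 6*5 + 1 = 31.
  i=3: a_3=2, p_3 = 2*192 + 31 = 415, q_3 = 2*31 + 5 = 67.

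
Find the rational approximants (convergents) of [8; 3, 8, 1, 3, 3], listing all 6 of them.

8/1, 25/3, 208/25, 233/28, 907/109, 2954/355

Using the convergent recurrence p_i = a_i*p_{i-1} + p_{i-2}, q_i = a_i*q_{i-1} + q_{i-2} with p_{-2}=0, p_{-1}=1, q_{-2}=1, q_{-1}=0:
  i=0: a_0=8, p_0 = 8*1 + 0 = 8, q_0 = 8*0 + 1 = 1.
  i=1: a_1=3, p_1 = 3*8 + 1 = 25, q_1 = 3*1 + 0 = 3.
  i=2: a_2=8, p_2 = 8*25 + 8 = 208, q_2 = 8*3 + 1 = 25.
  i=3: a_3=1, p_3 = 1*208 + 25 = 233, q_3 = 1*25 + 3 = 28.
  i=4: a_4=3, p_4 = 3*233 + 208 = 907, q_4 = 3*28 + 25 = 109.
  i=5: a_5=3, p_5 = 3*907 + 233 = 2954, q_5 = 3*109 + 28 = 355.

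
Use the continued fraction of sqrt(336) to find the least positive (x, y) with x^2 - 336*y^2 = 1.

(x, y) = (55, 3)

First expand sqrt(336) as a continued fraction. With x_i = (sqrt(336) + m_i)/d_i and (m_0, d_0) = (0, 1): a_0 = floor(sqrt(336)) = 18, since 18^2 = 324 <= 336 < 361 = 19^2.
Iterate m_{i+1} = d_i*a_i - m_i, d_{i+1} = (336 - m_{i+1}^2)/d_i, a_{i+1} = floor((a_0 + m_{i+1})/d_{i+1}):
  m_1 = 1*18 - 0 = 18, d_1 = (336 - 18^2)/1 = 12/1 = 12, a_1 = floor((18 + 18)/12) = 3.
  m_2 = 12*3 - 18 = 18, d_2 = (336 - 18^2)/12 = 12/12 = 1, a_2 = floor((18 + 18)/1) = 36.
  m_3 = 1*36 - 18 = 18, d_3 = (336 - 18^2)/1 = 12/1 = 12: (m_3, d_3) = (m_1, d_1) = (18, 12), so from here the quotients repeat a_1, a_2; the period length is 2.
So sqrt(336) = [18; (3, 36)] with period length k = 2.
k is even, so the fundamental solution of x^2 - 336y^2 = 1 is (p_{k-1}, q_{k-1}) = (p_1, q_1); compute convergents through index 1.
Convergents (p_i = a_i*p_{i-1} + p_{i-2}, q_i = a_i*q_{i-1} + q_{i-2} with p_{-2}=0, p_{-1}=1, q_{-2}=1, q_{-1}=0):
  i=0: a_0=18, p_0 = 18*1 + 0 = 18, q_0 = 18*0 + 1 = 1.
  i=1: a_1=3, p_1 = 3*18 + 1 = 55, q_1 = 3*1 + 0 = 3.
Check: 55^2 - 336*3^2 = 3025 - 3024 = 1, so (x, y) = (55, 3) solves the equation, and by the theorem it is the least positive solution.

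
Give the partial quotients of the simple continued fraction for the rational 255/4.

[63; 1, 3]

Run the Euclidean algorithm on 255 and 4; the successive quotients are the partial quotients a_0, a_1, ... (each step inverts the fractional part left over by the previous one):
  255 = 63*4 + 3, so a_0 = 63.
  4 = 1*3 + 1, so a_1 = 1.
  3 = 3*1 + 0, so a_2 = 3.
The remainder reaches 0 after 3 divisions, so the expansion has 3 partial quotients, read off in order.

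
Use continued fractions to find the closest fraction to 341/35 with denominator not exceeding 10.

39/4

Expand x = 341/35 as a continued fraction with the Euclidean algorithm:
  341 = 9*35 + 26, so a_0 = 9.
  35 = 1*26 + 9, so a_1 = 1.
  26 = 2*9 + 8, so a_2 = 2.
  9 = 1*8 + 1, so a_3 = 1.
  8 = 8*1 + 0, so a_4 = 8.
so x = [9; 1, 2, 1, 8].
Convergents (p_i = a_i*p_{i-1} + p_{i-2}, q_i = a_i*q_{i-1} + q_{i-2} with p_{-2}=0, p_{-1}=1, q_{-2}=1, q_{-1}=0), until the denominator exceeds 10:
  i=0: a_0=9, p_0 = 9*1 + 0 = 9, q_0 = 9*0 + 1 = 1.
  i=1: a_1=1, p_1 = 1*9 + 1 = 10, q_1 = 1*1 + 0 = 1.
  i=2: a_2=2, p_2 = 2*10 + 9 = 29, q_2 = 2*1 + 1 = 3.
  i=3: a_3=1, p_3 = 1*29 + 10 = 39, q_3 = 1*3 + 1 = 4.
  i=4: a_4=8, p_4 = 8*39 + 29 = 341, q_4 = 8*4 + 3 = 35.
q_4 = 35 > 10, so the last convergent with denominator <= 10 is p_3/q_3 = 39/4.
The closest fraction with denominator <= 10 is either p_3/q_3 or the intermediate fraction (k*p_3 + p_2)/(k*q_3 + q_2) with the largest k >= 1 whose denominator stays <= 10; these approach x as k grows, and every other convergent or intermediate fraction in range is farther away.
Largest k: floor((10 - q_2)/q_3) = floor((10 - 3)/4) = 1.
That gives (1*39 + 29)/(1*4 + 3) = 68/7.
Compare the errors: |x - 39/4| = |341*4 - 39*35|/(35*4) = 1/140, and |x - 68/7| = |341*7 - 68*35|/(35*7) = 7/245.
Cross-multiplying, 1*245 = 245 < 980 = 7*140, so 1/140 is smaller: the convergent 39/4 is closer to x than 68/7.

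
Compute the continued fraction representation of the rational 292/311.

[0; 1, 15, 2, 1, 2, 2]

Run the Euclidean algorithm on 292 and 311; the successive quotients are the partial quotients a_0, a_1, ... (each step inverts the fractional part left over by the previous one):
  292 = 0*311 + 292, so a_0 = 0.
  311 = 1*292 + 19, so a_1 = 1.
  292 = 15*19 + 7, so a_2 = 15.
  19 = 2*7 + 5, so a_3 = 2.
  7 = 1*5 + 2, so a_4 = 1.
  5 = 2*2 + 1, so a_5 = 2.
  2 = 2*1 + 0, so a_6 = 2.
The remainder reaches 0 after 7 divisions, so the expansion has 7 partial quotients, read off in order.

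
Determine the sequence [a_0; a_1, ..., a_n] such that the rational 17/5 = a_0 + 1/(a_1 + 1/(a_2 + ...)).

[3; 2, 2]

Run the Euclidean algorithm on 17 and 5; the successive quotients are the partial quotients a_0, a_1, ... (each step inverts the fractional part left over by the previous one):
  17 = 3*5 + 2, so a_0 = 3.
  5 = 2*2 + 1, so a_1 = 2.
  2 = 2*1 + 0, so a_2 = 2.
The remainder reaches 0 after 3 divisions, so the expansion has 3 partial quotients, read off in order.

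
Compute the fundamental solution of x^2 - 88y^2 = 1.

(x, y) = (197, 21)

First expand sqrt(88) as a continued fraction. With x_i = (sqrt(88) + m_i)/d_i and (m_0, d_0) = (0, 1): a_0 = floor(sqrt(88)) = 9, since 9^2 = 81 <= 88 < 100 = 10^2.
Iterate m_{i+1} = d_i*a_i - m_i, d_{i+1} = (88 - m_{i+1}^2)/d_i, a_{i+1} = floor((a_0 + m_{i+1})/d_{i+1}):
  m_1 = 1*9 - 0 = 9, d_1 = (88 - 9^2)/1 = 7/1 = 7, a_1 = floor((9 + 9)/7) = 2.
  m_2 = 7*2 - 9 = 5, d_2 = (88 - 5^2)/7 = 63/7 = 9, a_2 = floor((9 + 5)/9) = 1.
  m_3 = 9*1 - 5 = 4, d_3 = (88 - 4^2)/9 = 72/9 = 8, a_3 = floor((9 + 4)/8) = 1.
  m_4 = 8*1 - 4 = 4, d_4 = (88 - 4^2)/8 = 72/8 = 9, a_4 = floor((9 + 4)/9) = 1.
  m_5 = 9*1 - 4 = 5, d_5 = (88 - 5^2)/9 = 63/9 = 7, a_5 = floor((9 + 5)/7) = 2.
  m_6 = 7*2 - 5 = 9, d_6 = (88 - 9^2)/7 = 7/7 = 1, a_6 = floor((9 + 9)/1) = 18.
  m_7 = 1*18 - 9 = 9, d_7 = (88 - 9^2)/1 = 7/1 = 7: (m_7, d_7) = (m_1, d_1) = (9, 7), so from here the quotients repeat a_1, ..., a_6; the period length is 6.
So sqrt(88) = [9; (2, 1, 1, 1, 2, 18)] with period length k = 6.
k is even, so the fundamental solution of x^2 - 88y^2 = 1 is (p_{k-1}, q_{k-1}) = (p_5, q_5); compute convergents through index 5.
Convergents (p_i = a_i*p_{i-1} + p_{i-2}, q_i = a_i*q_{i-1} + q_{i-2} with p_{-2}=0, p_{-1}=1, q_{-2}=1, q_{-1}=0):
  i=0: a_0=9, p_0 = 9*1 + 0 = 9, q_0 = 9*0 + 1 = 1.
  i=1: a_1=2, p_1 = 2*9 + 1 = 19, q_1 = 2*1 + 0 = 2.
  i=2: a_2=1, p_2 = 1*19 + 9 = 28, q_2 = 1*2 + 1 = 3.
  i=3: a_3=1, p_3 = 1*28 + 19 = 47, q_3 = 1*3 + 2 = 5.
  i=4: a_4=1, p_4 = 1*47 + 28 = 75, q_4 = 1*5 + 3 = 8.
  i=5: a_5=2, p_5 = 2*75 + 47 = 197, q_5 = 2*8 + 5 = 21.
Check: 197^2 - 88*21^2 = 38809 - 38808 = 1, so (x, y) = (197, 21) solves the equation, and by the theorem it is the least positive solution.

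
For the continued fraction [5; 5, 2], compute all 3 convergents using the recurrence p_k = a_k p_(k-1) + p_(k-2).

5/1, 26/5, 57/11

Using the convergent recurrence p_i = a_i*p_{i-1} + p_{i-2}, q_i = a_i*q_{i-1} + q_{i-2} with p_{-2}=0, p_{-1}=1, q_{-2}=1, q_{-1}=0:
  i=0: a_0=5, p_0 = 5*1 + 0 = 5, q_0 = 5*0 + 1 = 1.
  i=1: a_1=5, p_1 = 5*5 + 1 = 26, q_1 = 5*1 + 0 = 5.
  i=2: a_2=2, p_2 = 2*26 + 5 = 57, q_2 = 2*5 + 1 = 11.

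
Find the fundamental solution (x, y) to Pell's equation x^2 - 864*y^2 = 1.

(x, y) = (470449, 16005)

First expand sqrt(864) as a continued fraction. With x_i = (sqrt(864) + m_i)/d_i and (m_0, d_0) = (0, 1): a_0 = floor(sqrt(864)) = 29, since 29^2 = 841 <= 864 < 900 = 30^2.
Iterate m_{i+1} = d_i*a_i - m_i, d_{i+1} = (864 - m_{i+1}^2)/d_i, a_{i+1} = floor((a_0 + m_{i+1})/d_{i+1}):
  m_1 = 1*29 - 0 = 29, d_1 = (864 - 29^2)/1 = 23/1 = 23, a_1 = floor((29 + 29)/23) = 2.
  m_2 = 23*2 - 29 = 17, d_2 = (864 - 17^2)/23 = 575/23 = 25, a_2 = floor((29 + 17)/25) = 1.
  m_3 = 25*1 - 17 = 8, d_3 = (864 - 8^2)/25 = 800/25 = 32, a_3 = floor((29 + 8)/32) = 1.
  m_4 = 32*1 - 8 = 24, d_4 = (864 - 24^2)/32 = 288/32 = 9, a_4 = floor((29 + 24)/9) = 5.
  m_5 = 9*5 - 24 = 21, d_5 = (864 - 21^2)/9 = 423/9 = 47, a_5 = floor((29 + 21)/47) = 1.
  m_6 = 47*1 - 21 = 26, d_6 = (864 - 26^2)/47 = 188/47 = 4, a_6 = floor((29 + 26)/4) = 13.
  m_7 = 4*13 - 26 = 26, d_7 = (864 - 26^2)/4 = 188/4 = 47, a_7 = floor((29 + 26)/47) = 1.
  m_8 = 47*1 - 26 = 21, d_8 = (864 - 21^2)/47 = 423/47 = 9, a_8 = floor((29 + 21)/9) = 5.
  m_9 = 9*5 - 21 = 24, d_9 = (864 - 24^2)/9 = 288/9 = 32, a_9 = floor((29 + 24)/32) = 1.
  m_10 = 32*1 - 24 = 8, d_10 = (864 - 8^2)/32 = 800/32 = 25, a_10 = floor((29 + 8)/25) = 1.
  m_11 = 25*1 - 8 = 17, d_11 = (864 - 17^2)/25 = 575/25 = 23, a_11 = floor((29 + 17)/23) = 2.
  m_12 = 23*2 - 17 = 29, d_12 = (864 - 29^2)/23 = 23/23 = 1, a_12 = floor((29 + 29)/1) = 58.
  m_13 = 1*58 - 29 = 29, d_13 = (864 - 29^2)/1 = 23/1 = 23: (m_13, d_13) = (m_1, d_1) = (29, 23), so from here the quotients repeat a_1, ..., a_12; the period length is 12.
So sqrt(864) = [29; (2, 1, 1, 5, 1, 13, 1, 5, 1, 1, 2, 58)] with period length k = 12.
k is even, so the fundamental solution of x^2 - 864y^2 = 1 is (p_{k-1}, q_{k-1}) = (p_11, q_11); compute convergents through index 11.
Convergents (p_i = a_i*p_{i-1} + p_{i-2}, q_i = a_i*q_{i-1} + q_{i-2} with p_{-2}=0, p_{-1}=1, q_{-2}=1, q_{-1}=0):
  i=0: a_0=29, p_0 = 29*1 + 0 = 29, q_0 = 29*0 + 1 = 1.
  i=1: a_1=2, p_1 = 2*29 + 1 = 59, q_1 = 2*1 + 0 = 2.
  i=2: a_2=1, p_2 = 1*59 + 29 = 88, q_2 = 1*2 + 1 = 3.
  i=3: a_3=1, p_3 = 1*88 + 59 = 147, q_3 = 1*3 + 2 = 5.
  i=4: a_4=5, p_4 = 5*147 + 88 = 823, q_4 = 5*5 + 3 = 28.
  i=5: a_5=1, p_5 = 1*823 + 147 = 970, q_5 = 1*28 + 5 = 33.
  i=6: a_6=13, p_6 = 13*970 + 823 = 13433, q_6 = 13*33 + 28 = 457.
  i=7: a_7=1, p_7 = 1*13433 + 970 = 14403, q_7 = 1*457 + 33 = 490.
  i=8: a_8=5, p_8 = 5*14403 + 13433 = 85448, q_8 = 5*490 + 457 = 2907.
  i=9: a_9=1, p_9 = 1*85448 + 14403 = 99851, q_9 = 1*2907 + 490 = 3397.
  i=10: a_10=1, p_10 = 1*99851 + 85448 = 185299, q_10 = 1*3397 + 2907 = 6304.
  i=11: a_11=2, p_11 = 2*185299 + 99851 = 470449, q_11 = 2*6304 + 3397 = 16005.
Check: 470449^2 - 864*16005^2 = 221322261601 - 221322261600 = 1, so (x, y) = (470449, 16005) solves the equation, and by the theorem it is the least positive solution.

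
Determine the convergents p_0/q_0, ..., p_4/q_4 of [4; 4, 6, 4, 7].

4/1, 17/4, 106/25, 441/104, 3193/753

Using the convergent recurrence p_i = a_i*p_{i-1} + p_{i-2}, q_i = a_i*q_{i-1} + q_{i-2} with p_{-2}=0, p_{-1}=1, q_{-2}=1, q_{-1}=0:
  i=0: a_0=4, p_0 = 4*1 + 0 = 4, q_0 = 4*0 + 1 = 1.
  i=1: a_1=4, p_1 = 4*4 + 1 = 17, q_1 = 4*1 + 0 = 4.
  i=2: a_2=6, p_2 = 6*17 + 4 = 106, q_2 = 6*4 + 1 = 25.
  i=3: a_3=4, p_3 = 4*106 + 17 = 441, q_3 = 4*25 + 4 = 104.
  i=4: a_4=7, p_4 = 7*441 + 106 = 3193, q_4 = 7*104 + 25 = 753.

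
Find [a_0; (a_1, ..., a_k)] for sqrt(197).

Write x_i = (sqrt(197) + m_i)/d_i with (m_0, d_0) = (0, 1). a_0 = floor(sqrt(197)) = 14, since 14^2 = 196 <= 197 < 225 = 15^2.
Iterate m_{i+1} = d_i*a_i - m_i, d_{i+1} = (197 - m_{i+1}^2)/d_i, a_{i+1} = floor((a_0 + m_{i+1})/d_{i+1}):
  m_1 = 1*14 - 0 = 14, d_1 = (197 - 14^2)/1 = 1/1 = 1, a_1 = floor((14 + 14)/1) = 28.
  m_2 = 1*28 - 14 = 14, d_2 = (197 - 14^2)/1 = 1/1 = 1: (m_2, d_2) = (m_1, d_1) = (14, 1), so from here the quotient a_1 repeats; the period length is 1.
Hence the expansion of sqrt(197) is a_0 = 14 followed by the repeating block 28 (period 1).

[14; (28)]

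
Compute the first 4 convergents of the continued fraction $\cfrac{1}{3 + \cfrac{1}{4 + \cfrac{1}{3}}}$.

Using the convergent recurrence p_i = a_i*p_{i-1} + p_{i-2}, q_i = a_i*q_{i-1} + q_{i-2} with p_{-2}=0, p_{-1}=1, q_{-2}=1, q_{-1}=0:
  i=0: a_0=0, p_0 = 0*1 + 0 = 0, q_0 = 0*0 + 1 = 1.
  i=1: a_1=3, p_1 = 3*0 + 1 = 1, q_1 = 3*1 + 0 = 3.
  i=2: a_2=4, p_2 = 4*1 + 0 = 4, q_2 = 4*3 + 1 = 13.
  i=3: a_3=3, p_3 = 3*4 + 1 = 13, q_3 = 3*13 + 3 = 42.

0/1, 1/3, 4/13, 13/42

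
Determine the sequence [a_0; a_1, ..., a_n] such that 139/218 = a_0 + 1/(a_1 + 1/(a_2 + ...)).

[0; 1, 1, 1, 3, 6, 3]

Run the Euclidean algorithm on 139 and 218; the successive quotients are the partial quotients a_0, a_1, ... (each step inverts the fractional part left over by the previous one):
  139 = 0*218 + 139, so a_0 = 0.
  218 = 1*139 + 79, so a_1 = 1.
  139 = 1*79 + 60, so a_2 = 1.
  79 = 1*60 + 19, so a_3 = 1.
  60 = 3*19 + 3, so a_4 = 3.
  19 = 6*3 + 1, so a_5 = 6.
  3 = 3*1 + 0, so a_6 = 3.
The remainder reaches 0 after 7 divisions, so the expansion has 7 partial quotients, read off in order.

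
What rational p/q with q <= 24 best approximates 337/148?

41/18

Expand x = 337/148 as a continued fraction with the Euclidean algorithm:
  337 = 2*148 + 41, so a_0 = 2.
  148 = 3*41 + 25, so a_1 = 3.
  41 = 1*25 + 16, so a_2 = 1.
  25 = 1*16 + 9, so a_3 = 1.
  16 = 1*9 + 7, so a_4 = 1.
  9 = 1*7 + 2, so a_5 = 1.
  7 = 3*2 + 1, so a_6 = 3.
  2 = 2*1 + 0, so a_7 = 2.
so x = [2; 3, 1, 1, 1, 1, 3, 2].
Convergents (p_i = a_i*p_{i-1} + p_{i-2}, q_i = a_i*q_{i-1} + q_{i-2} with p_{-2}=0, p_{-1}=1, q_{-2}=1, q_{-1}=0), until the denominator exceeds 24:
  i=0: a_0=2, p_0 = 2*1 + 0 = 2, q_0 = 2*0 + 1 = 1.
  i=1: a_1=3, p_1 = 3*2 + 1 = 7, q_1 = 3*1 + 0 = 3.
  i=2: a_2=1, p_2 = 1*7 + 2 = 9, q_2 = 1*3 + 1 = 4.
  i=3: a_3=1, p_3 = 1*9 + 7 = 16, q_3 = 1*4 + 3 = 7.
  i=4: a_4=1, p_4 = 1*16 + 9 = 25, q_4 = 1*7 + 4 = 11.
  i=5: a_5=1, p_5 = 1*25 + 16 = 41, q_5 = 1*11 + 7 = 18.
  i=6: a_6=3, p_6 = 3*41 + 25 = 148, q_6 = 3*18 + 11 = 65.
q_6 = 65 > 24, so the last convergent with denominator <= 24 is p_5/q_5 = 41/18.
The closest fraction with denominator <= 24 is either p_5/q_5 or the intermediate fraction (k*p_5 + p_4)/(k*q_5 + q_4) with the largest k >= 1 whose denominator stays <= 24; these approach x as k grows, and every other convergent or intermediate fraction in range is farther away.
Largest k: floor((24 - q_4)/q_5) = floor((24 - 11)/18) = 0.
Since k = 0, no intermediate fraction beyond p_5/q_5 has denominator <= 24, so the convergent 41/18 is the closest (its error is |337*18 - 41*148|/(148*18) = 2/2664).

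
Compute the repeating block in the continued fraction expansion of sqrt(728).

[26; (1, 52)]

Write x_i = (sqrt(728) + m_i)/d_i with (m_0, d_0) = (0, 1). a_0 = floor(sqrt(728)) = 26, since 26^2 = 676 <= 728 < 729 = 27^2.
Iterate m_{i+1} = d_i*a_i - m_i, d_{i+1} = (728 - m_{i+1}^2)/d_i, a_{i+1} = floor((a_0 + m_{i+1})/d_{i+1}):
  m_1 = 1*26 - 0 = 26, d_1 = (728 - 26^2)/1 = 52/1 = 52, a_1 = floor((26 + 26)/52) = 1.
  m_2 = 52*1 - 26 = 26, d_2 = (728 - 26^2)/52 = 52/52 = 1, a_2 = floor((26 + 26)/1) = 52.
  m_3 = 1*52 - 26 = 26, d_3 = (728 - 26^2)/1 = 52/1 = 52: (m_3, d_3) = (m_1, d_1) = (26, 52), so from here the quotients repeat a_1, a_2; the period length is 2.
Hence the expansion of sqrt(728) is a_0 = 26 followed by the repeating block 1, 52 (period 2).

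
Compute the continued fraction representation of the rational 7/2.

Run the Euclidean algorithm on 7 and 2; the successive quotients are the partial quotients a_0, a_1, ... (each step inverts the fractional part left over by the previous one):
  7 = 3*2 + 1, so a_0 = 3.
  2 = 2*1 + 0, so a_1 = 2.
The remainder reaches 0 after 2 divisions, so the expansion has 2 partial quotients, read off in order.

[3; 2]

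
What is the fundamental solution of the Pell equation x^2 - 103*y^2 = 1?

First expand sqrt(103) as a continued fraction. With x_i = (sqrt(103) + m_i)/d_i and (m_0, d_0) = (0, 1): a_0 = floor(sqrt(103)) = 10, since 10^2 = 100 <= 103 < 121 = 11^2.
Iterate m_{i+1} = d_i*a_i - m_i, d_{i+1} = (103 - m_{i+1}^2)/d_i, a_{i+1} = floor((a_0 + m_{i+1})/d_{i+1}):
  m_1 = 1*10 - 0 = 10, d_1 = (103 - 10^2)/1 = 3/1 = 3, a_1 = floor((10 + 10)/3) = 6.
  m_2 = 3*6 - 10 = 8, d_2 = (103 - 8^2)/3 = 39/3 = 13, a_2 = floor((10 + 8)/13) = 1.
  m_3 = 13*1 - 8 = 5, d_3 = (103 - 5^2)/13 = 78/13 = 6, a_3 = floor((10 + 5)/6) = 2.
  m_4 = 6*2 - 5 = 7, d_4 = (103 - 7^2)/6 = 54/6 = 9, a_4 = floor((10 + 7)/9) = 1.
  m_5 = 9*1 - 7 = 2, d_5 = (103 - 2^2)/9 = 99/9 = 11, a_5 = floor((10 + 2)/11) = 1.
  m_6 = 11*1 - 2 = 9, d_6 = (103 - 9^2)/11 = 22/11 = 2, a_6 = floor((10 + 9)/2) = 9.
  m_7 = 2*9 - 9 = 9, d_7 = (103 - 9^2)/2 = 22/2 = 11, a_7 = floor((10 + 9)/11) = 1.
  m_8 = 11*1 - 9 = 2, d_8 = (103 - 2^2)/11 = 99/11 = 9, a_8 = floor((10 + 2)/9) = 1.
  m_9 = 9*1 - 2 = 7, d_9 = (103 - 7^2)/9 = 54/9 = 6, a_9 = floor((10 + 7)/6) = 2.
  m_10 = 6*2 - 7 = 5, d_10 = (103 - 5^2)/6 = 78/6 = 13, a_10 = floor((10 + 5)/13) = 1.
  m_11 = 13*1 - 5 = 8, d_11 = (103 - 8^2)/13 = 39/13 = 3, a_11 = floor((10 + 8)/3) = 6.
  m_12 = 3*6 - 8 = 10, d_12 = (103 - 10^2)/3 = 3/3 = 1, a_12 = floor((10 + 10)/1) = 20.
  m_13 = 1*20 - 10 = 10, d_13 = (103 - 10^2)/1 = 3/1 = 3: (m_13, d_13) = (m_1, d_1) = (10, 3), so from here the quotients repeat a_1, ..., a_12; the period length is 12.
So sqrt(103) = [10; (6, 1, 2, 1, 1, 9, 1, 1, 2, 1, 6, 20)] with period length k = 12.
k is even, so the fundamental solution of x^2 - 103y^2 = 1 is (p_{k-1}, q_{k-1}) = (p_11, q_11); compute convergents through index 11.
Convergents (p_i = a_i*p_{i-1} + p_{i-2}, q_i = a_i*q_{i-1} + q_{i-2} with p_{-2}=0, p_{-1}=1, q_{-2}=1, q_{-1}=0):
  i=0: a_0=10, p_0 = 10*1 + 0 = 10, q_0 = 10*0 + 1 = 1.
  i=1: a_1=6, p_1 = 6*10 + 1 = 61, q_1 = 6*1 + 0 = 6.
  i=2: a_2=1, p_2 = 1*61 + 10 = 71, q_2 = 1*6 + 1 = 7.
  i=3: a_3=2, p_3 = 2*71 + 61 = 203, q_3 = 2*7 + 6 = 20.
  i=4: a_4=1, p_4 = 1*203 + 71 = 274, q_4 = 1*20 + 7 = 27.
  i=5: a_5=1, p_5 = 1*274 + 203 = 477, q_5 = 1*27 + 20 = 47.
  i=6: a_6=9, p_6 = 9*477 + 274 = 4567, q_6 = 9*47 + 27 = 450.
  i=7: a_7=1, p_7 = 1*4567 + 477 = 5044, q_7 = 1*450 + 47 = 497.
  i=8: a_8=1, p_8 = 1*5044 + 4567 = 9611, q_8 = 1*497 + 450 = 947.
  i=9: a_9=2, p_9 = 2*9611 + 5044 = 24266, q_9 = 2*947 + 497 = 2391.
  i=10: a_10=1, p_10 = 1*24266 + 9611 = 33877, q_10 = 1*2391 + 947 = 3338.
  i=11: a_11=6, p_11 = 6*33877 + 24266 = 227528, q_11 = 6*3338 + 2391 = 22419.
Check: 227528^2 - 103*22419^2 = 51768990784 - 51768990783 = 1, so (x, y) = (227528, 22419) solves the equation, and by the theorem it is the least positive solution.

(x, y) = (227528, 22419)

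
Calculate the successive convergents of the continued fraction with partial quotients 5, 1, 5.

5/1, 6/1, 35/6

Using the convergent recurrence p_i = a_i*p_{i-1} + p_{i-2}, q_i = a_i*q_{i-1} + q_{i-2} with p_{-2}=0, p_{-1}=1, q_{-2}=1, q_{-1}=0:
  i=0: a_0=5, p_0 = 5*1 + 0 = 5, q_0 = 5*0 + 1 = 1.
  i=1: a_1=1, p_1 = 1*5 + 1 = 6, q_1 = 1*1 + 0 = 1.
  i=2: a_2=5, p_2 = 5*6 + 5 = 35, q_2 = 5*1 + 1 = 6.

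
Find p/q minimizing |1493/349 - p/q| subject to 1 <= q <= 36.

Expand x = 1493/349 as a continued fraction with the Euclidean algorithm:
  1493 = 4*349 + 97, so a_0 = 4.
  349 = 3*97 + 58, so a_1 = 3.
  97 = 1*58 + 39, so a_2 = 1.
  58 = 1*39 + 19, so a_3 = 1.
  39 = 2*19 + 1, so a_4 = 2.
  19 = 19*1 + 0, so a_5 = 19.
so x = [4; 3, 1, 1, 2, 19].
Convergents (p_i = a_i*p_{i-1} + p_{i-2}, q_i = a_i*q_{i-1} + q_{i-2} with p_{-2}=0, p_{-1}=1, q_{-2}=1, q_{-1}=0), until the denominator exceeds 36:
  i=0: a_0=4, p_0 = 4*1 + 0 = 4, q_0 = 4*0 + 1 = 1.
  i=1: a_1=3, p_1 = 3*4 + 1 = 13, q_1 = 3*1 + 0 = 3.
  i=2: a_2=1, p_2 = 1*13 + 4 = 17, q_2 = 1*3 + 1 = 4.
  i=3: a_3=1, p_3 = 1*17 + 13 = 30, q_3 = 1*4 + 3 = 7.
  i=4: a_4=2, p_4 = 2*30 + 17 = 77, q_4 = 2*7 + 4 = 18.
  i=5: a_5=19, p_5 = 19*77 + 30 = 1493, q_5 = 19*18 + 7 = 349.
q_5 = 349 > 36, so the last convergent with denominator <= 36 is p_4/q_4 = 77/18.
The closest fraction with denominator <= 36 is either p_4/q_4 or the intermediate fraction (k*p_4 + p_3)/(k*q_4 + q_3) with the largest k >= 1 whose denominator stays <= 36; these approach x as k grows, and every other convergent or intermediate fraction in range is farther away.
Largest k: floor((36 - q_3)/q_4) = floor((36 - 7)/18) = 1.
That gives (1*77 + 30)/(1*18 + 7) = 107/25.
Compare the errors: |x - 77/18| = |1493*18 - 77*349|/(349*18) = 1/6282, and |x - 107/25| = |1493*25 - 107*349|/(349*25) = 18/8725.
Cross-multiplying, 1*8725 = 8725 < 113076 = 18*6282, so 1/6282 is smaller: the convergent 77/18 is closer to x than 107/25.

77/18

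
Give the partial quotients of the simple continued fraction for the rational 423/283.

[1; 2, 46, 1, 2]

Run the Euclidean algorithm on 423 and 283; the successive quotients are the partial quotients a_0, a_1, ... (each step inverts the fractional part left over by the previous one):
  423 = 1*283 + 140, so a_0 = 1.
  283 = 2*140 + 3, so a_1 = 2.
  140 = 46*3 + 2, so a_2 = 46.
  3 = 1*2 + 1, so a_3 = 1.
  2 = 2*1 + 0, so a_4 = 2.
The remainder reaches 0 after 5 divisions, so the expansion has 5 partial quotients, read off in order.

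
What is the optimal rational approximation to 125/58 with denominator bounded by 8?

13/6

Expand x = 125/58 as a continued fraction with the Euclidean algorithm:
  125 = 2*58 + 9, so a_0 = 2.
  58 = 6*9 + 4, so a_1 = 6.
  9 = 2*4 + 1, so a_2 = 2.
  4 = 4*1 + 0, so a_3 = 4.
so x = [2; 6, 2, 4].
Convergents (p_i = a_i*p_{i-1} + p_{i-2}, q_i = a_i*q_{i-1} + q_{i-2} with p_{-2}=0, p_{-1}=1, q_{-2}=1, q_{-1}=0), until the denominator exceeds 8:
  i=0: a_0=2, p_0 = 2*1 + 0 = 2, q_0 = 2*0 + 1 = 1.
  i=1: a_1=6, p_1 = 6*2 + 1 = 13, q_1 = 6*1 + 0 = 6.
  i=2: a_2=2, p_2 = 2*13 + 2 = 28, q_2 = 2*6 + 1 = 13.
q_2 = 13 > 8, so the last convergent with denominator <= 8 is p_1/q_1 = 13/6.
The closest fraction with denominator <= 8 is either p_1/q_1 or the intermediate fraction (k*p_1 + p_0)/(k*q_1 + q_0) with the largest k >= 1 whose denominator stays <= 8; these approach x as k grows, and every other convergent or intermediate fraction in range is farther away.
Largest k: floor((8 - q_0)/q_1) = floor((8 - 1)/6) = 1.
That gives (1*13 + 2)/(1*6 + 1) = 15/7.
Compare the errors: |x - 13/6| = |125*6 - 13*58|/(58*6) = 4/348, and |x - 15/7| = |125*7 - 15*58|/(58*7) = 5/406.
Cross-multiplying, 4*406 = 1624 < 1740 = 5*348, so 4/348 is smaller: the convergent 13/6 is closer to x than 15/7.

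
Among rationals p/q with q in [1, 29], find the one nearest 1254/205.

Expand x = 1254/205 as a continued fraction with the Euclidean algorithm:
  1254 = 6*205 + 24, so a_0 = 6.
  205 = 8*24 + 13, so a_1 = 8.
  24 = 1*13 + 11, so a_2 = 1.
  13 = 1*11 + 2, so a_3 = 1.
  11 = 5*2 + 1, so a_4 = 5.
  2 = 2*1 + 0, so a_5 = 2.
so x = [6; 8, 1, 1, 5, 2].
Convergents (p_i = a_i*p_{i-1} + p_{i-2}, q_i = a_i*q_{i-1} + q_{i-2} with p_{-2}=0, p_{-1}=1, q_{-2}=1, q_{-1}=0), until the denominator exceeds 29:
  i=0: a_0=6, p_0 = 6*1 + 0 = 6, q_0 = 6*0 + 1 = 1.
  i=1: a_1=8, p_1 = 8*6 + 1 = 49, q_1 = 8*1 + 0 = 8.
  i=2: a_2=1, p_2 = 1*49 + 6 = 55, q_2 = 1*8 + 1 = 9.
  i=3: a_3=1, p_3 = 1*55 + 49 = 104, q_3 = 1*9 + 8 = 17.
  i=4: a_4=5, p_4 = 5*104 + 55 = 575, q_4 = 5*17 + 9 = 94.
q_4 = 94 > 29, so the last convergent with denominator <= 29 is p_3/q_3 = 104/17.
The closest fraction with denominator <= 29 is either p_3/q_3 or the intermediate fraction (k*p_3 + p_2)/(k*q_3 + q_2) with the largest k >= 1 whose denominator stays <= 29; these approach x as k grows, and every other convergent or intermediate fraction in range is farther away.
Largest k: floor((29 - q_2)/q_3) = floor((29 - 9)/17) = 1.
That gives (1*104 + 55)/(1*17 + 9) = 159/26.
Compare the errors: |x - 104/17| = |1254*17 - 104*205|/(205*17) = 2/3485, and |x - 159/26| = |1254*26 - 159*205|/(205*26) = 9/5330.
Cross-multiplying, 2*5330 = 10660 < 31365 = 9*3485, so 2/3485 is smaller: the convergent 104/17 is closer to x than 159/26.

104/17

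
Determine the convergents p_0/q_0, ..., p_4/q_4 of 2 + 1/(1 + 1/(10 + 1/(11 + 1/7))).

Using the convergent recurrence p_i = a_i*p_{i-1} + p_{i-2}, q_i = a_i*q_{i-1} + q_{i-2} with p_{-2}=0, p_{-1}=1, q_{-2}=1, q_{-1}=0:
  i=0: a_0=2, p_0 = 2*1 + 0 = 2, q_0 = 2*0 + 1 = 1.
  i=1: a_1=1, p_1 = 1*2 + 1 = 3, q_1 = 1*1 + 0 = 1.
  i=2: a_2=10, p_2 = 10*3 + 2 = 32, q_2 = 10*1 + 1 = 11.
  i=3: a_3=11, p_3 = 11*32 + 3 = 355, q_3 = 11*11 + 1 = 122.
  i=4: a_4=7, p_4 = 7*355 + 32 = 2517, q_4 = 7*122 + 11 = 865.

2/1, 3/1, 32/11, 355/122, 2517/865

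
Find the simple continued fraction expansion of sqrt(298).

Write x_i = (sqrt(298) + m_i)/d_i with (m_0, d_0) = (0, 1). a_0 = floor(sqrt(298)) = 17, since 17^2 = 289 <= 298 < 324 = 18^2.
Iterate m_{i+1} = d_i*a_i - m_i, d_{i+1} = (298 - m_{i+1}^2)/d_i, a_{i+1} = floor((a_0 + m_{i+1})/d_{i+1}):
  m_1 = 1*17 - 0 = 17, d_1 = (298 - 17^2)/1 = 9/1 = 9, a_1 = floor((17 + 17)/9) = 3.
  m_2 = 9*3 - 17 = 10, d_2 = (298 - 10^2)/9 = 198/9 = 22, a_2 = floor((17 + 10)/22) = 1.
  m_3 = 22*1 - 10 = 12, d_3 = (298 - 12^2)/22 = 154/22 = 7, a_3 = floor((17 + 12)/7) = 4.
  m_4 = 7*4 - 12 = 16, d_4 = (298 - 16^2)/7 = 42/7 = 6, a_4 = floor((17 + 16)/6) = 5.
  m_5 = 6*5 - 16 = 14, d_5 = (298 - 14^2)/6 = 102/6 = 17, a_5 = floor((17 + 14)/17) = 1.
  m_6 = 17*1 - 14 = 3, d_6 = (298 - 3^2)/17 = 289/17 = 17, a_6 = floor((17 + 3)/17) = 1.
  m_7 = 17*1 - 3 = 14, d_7 = (298 - 14^2)/17 = 102/17 = 6, a_7 = floor((17 + 14)/6) = 5.
  m_8 = 6*5 - 14 = 16, d_8 = (298 - 16^2)/6 = 42/6 = 7, a_8 = floor((17 + 16)/7) = 4.
  m_9 = 7*4 - 16 = 12, d_9 = (298 - 12^2)/7 = 154/7 = 22, a_9 = floor((17 + 12)/22) = 1.
  m_10 = 22*1 - 12 = 10, d_10 = (298 - 10^2)/22 = 198/22 = 9, a_10 = floor((17 + 10)/9) = 3.
  m_11 = 9*3 - 10 = 17, d_11 = (298 - 17^2)/9 = 9/9 = 1, a_11 = floor((17 + 17)/1) = 34.
  m_12 = 1*34 - 17 = 17, d_12 = (298 - 17^2)/1 = 9/1 = 9: (m_12, d_12) = (m_1, d_1) = (17, 9), so from here the quotients repeat a_1, ..., a_11; the period length is 11.
Hence the expansion of sqrt(298) is a_0 = 17 followed by the repeating block 3, 1, 4, 5, 1, 1, 5, 4, 1, 3, 34 (period 11).

[17; (3, 1, 4, 5, 1, 1, 5, 4, 1, 3, 34)]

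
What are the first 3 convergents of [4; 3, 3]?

4/1, 13/3, 43/10

Using the convergent recurrence p_i = a_i*p_{i-1} + p_{i-2}, q_i = a_i*q_{i-1} + q_{i-2} with p_{-2}=0, p_{-1}=1, q_{-2}=1, q_{-1}=0:
  i=0: a_0=4, p_0 = 4*1 + 0 = 4, q_0 = 4*0 + 1 = 1.
  i=1: a_1=3, p_1 = 3*4 + 1 = 13, q_1 = 3*1 + 0 = 3.
  i=2: a_2=3, p_2 = 3*13 + 4 = 43, q_2 = 3*3 + 1 = 10.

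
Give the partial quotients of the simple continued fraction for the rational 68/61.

Run the Euclidean algorithm on 68 and 61; the successive quotients are the partial quotients a_0, a_1, ... (each step inverts the fractional part left over by the previous one):
  68 = 1*61 + 7, so a_0 = 1.
  61 = 8*7 + 5, so a_1 = 8.
  7 = 1*5 + 2, so a_2 = 1.
  5 = 2*2 + 1, so a_3 = 2.
  2 = 2*1 + 0, so a_4 = 2.
The remainder reaches 0 after 5 divisions, so the expansion has 5 partial quotients, read off in order.

[1; 8, 1, 2, 2]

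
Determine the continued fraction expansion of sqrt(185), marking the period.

Write x_i = (sqrt(185) + m_i)/d_i with (m_0, d_0) = (0, 1). a_0 = floor(sqrt(185)) = 13, since 13^2 = 169 <= 185 < 196 = 14^2.
Iterate m_{i+1} = d_i*a_i - m_i, d_{i+1} = (185 - m_{i+1}^2)/d_i, a_{i+1} = floor((a_0 + m_{i+1})/d_{i+1}):
  m_1 = 1*13 - 0 = 13, d_1 = (185 - 13^2)/1 = 16/1 = 16, a_1 = floor((13 + 13)/16) = 1.
  m_2 = 16*1 - 13 = 3, d_2 = (185 - 3^2)/16 = 176/16 = 11, a_2 = floor((13 + 3)/11) = 1.
  m_3 = 11*1 - 3 = 8, d_3 = (185 - 8^2)/11 = 121/11 = 11, a_3 = floor((13 + 8)/11) = 1.
  m_4 = 11*1 - 8 = 3, d_4 = (185 - 3^2)/11 = 176/11 = 16, a_4 = floor((13 + 3)/16) = 1.
  m_5 = 16*1 - 3 = 13, d_5 = (185 - 13^2)/16 = 16/16 = 1, a_5 = floor((13 + 13)/1) = 26.
  m_6 = 1*26 - 13 = 13, d_6 = (185 - 13^2)/1 = 16/1 = 16: (m_6, d_6) = (m_1, d_1) = (13, 16), so from here the quotients repeat a_1, ..., a_5; the period length is 5.
Hence the expansion of sqrt(185) is a_0 = 13 followed by the repeating block 1, 1, 1, 1, 26 (period 5).

[13; (1, 1, 1, 1, 26)]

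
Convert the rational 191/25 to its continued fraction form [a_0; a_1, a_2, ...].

Run the Euclidean algorithm on 191 and 25; the successive quotients are the partial quotients a_0, a_1, ... (each step inverts the fractional part left over by the previous one):
  191 = 7*25 + 16, so a_0 = 7.
  25 = 1*16 + 9, so a_1 = 1.
  16 = 1*9 + 7, so a_2 = 1.
  9 = 1*7 + 2, so a_3 = 1.
  7 = 3*2 + 1, so a_4 = 3.
  2 = 2*1 + 0, so a_5 = 2.
The remainder reaches 0 after 6 divisions, so the expansion has 6 partial quotients, read off in order.

[7; 1, 1, 1, 3, 2]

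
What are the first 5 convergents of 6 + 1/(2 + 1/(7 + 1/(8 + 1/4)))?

6/1, 13/2, 97/15, 789/122, 3253/503

Using the convergent recurrence p_i = a_i*p_{i-1} + p_{i-2}, q_i = a_i*q_{i-1} + q_{i-2} with p_{-2}=0, p_{-1}=1, q_{-2}=1, q_{-1}=0:
  i=0: a_0=6, p_0 = 6*1 + 0 = 6, q_0 = 6*0 + 1 = 1.
  i=1: a_1=2, p_1 = 2*6 + 1 = 13, q_1 = 2*1 + 0 = 2.
  i=2: a_2=7, p_2 = 7*13 + 6 = 97, q_2 = 7*2 + 1 = 15.
  i=3: a_3=8, p_3 = 8*97 + 13 = 789, q_3 = 8*15 + 2 = 122.
  i=4: a_4=4, p_4 = 4*789 + 97 = 3253, q_4 = 4*122 + 15 = 503.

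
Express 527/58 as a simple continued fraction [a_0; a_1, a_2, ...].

[9; 11, 1, 1, 2]

Run the Euclidean algorithm on 527 and 58; the successive quotients are the partial quotients a_0, a_1, ... (each step inverts the fractional part left over by the previous one):
  527 = 9*58 + 5, so a_0 = 9.
  58 = 11*5 + 3, so a_1 = 11.
  5 = 1*3 + 2, so a_2 = 1.
  3 = 1*2 + 1, so a_3 = 1.
  2 = 2*1 + 0, so a_4 = 2.
The remainder reaches 0 after 5 divisions, so the expansion has 5 partial quotients, read off in order.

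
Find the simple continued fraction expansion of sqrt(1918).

Write x_i = (sqrt(1918) + m_i)/d_i with (m_0, d_0) = (0, 1). a_0 = floor(sqrt(1918)) = 43, since 43^2 = 1849 <= 1918 < 1936 = 44^2.
Iterate m_{i+1} = d_i*a_i - m_i, d_{i+1} = (1918 - m_{i+1}^2)/d_i, a_{i+1} = floor((a_0 + m_{i+1})/d_{i+1}):
  m_1 = 1*43 - 0 = 43, d_1 = (1918 - 43^2)/1 = 69/1 = 69, a_1 = floor((43 + 43)/69) = 1.
  m_2 = 69*1 - 43 = 26, d_2 = (1918 - 26^2)/69 = 1242/69 = 18, a_2 = floor((43 + 26)/18) = 3.
  m_3 = 18*3 - 26 = 28, d_3 = (1918 - 28^2)/18 = 1134/18 = 63, a_3 = floor((43 + 28)/63) = 1.
  m_4 = 63*1 - 28 = 35, d_4 = (1918 - 35^2)/63 = 693/63 = 11, a_4 = floor((43 + 35)/11) = 7.
  m_5 = 11*7 - 35 = 42, d_5 = (1918 - 42^2)/11 = 154/11 = 14, a_5 = floor((43 + 42)/14) = 6.
  m_6 = 14*6 - 42 = 42, d_6 = (1918 - 42^2)/14 = 154/14 = 11, a_6 = floor((43 + 42)/11) = 7.
  m_7 = 11*7 - 42 = 35, d_7 = (1918 - 35^2)/11 = 693/11 = 63, a_7 = floor((43 + 35)/63) = 1.
  m_8 = 63*1 - 35 = 28, d_8 = (1918 - 28^2)/63 = 1134/63 = 18, a_8 = floor((43 + 28)/18) = 3.
  m_9 = 18*3 - 28 = 26, d_9 = (1918 - 26^2)/18 = 1242/18 = 69, a_9 = floor((43 + 26)/69) = 1.
  m_10 = 69*1 - 26 = 43, d_10 = (1918 - 43^2)/69 = 69/69 = 1, a_10 = floor((43 + 43)/1) = 86.
  m_11 = 1*86 - 43 = 43, d_11 = (1918 - 43^2)/1 = 69/1 = 69: (m_11, d_11) = (m_1, d_1) = (43, 69), so from here the quotients repeat a_1, ..., a_10; the period length is 10.
Hence the expansion of sqrt(1918) is a_0 = 43 followed by the repeating block 1, 3, 1, 7, 6, 7, 1, 3, 1, 86 (period 10).

[43; (1, 3, 1, 7, 6, 7, 1, 3, 1, 86)]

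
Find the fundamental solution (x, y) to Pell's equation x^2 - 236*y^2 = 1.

First expand sqrt(236) as a continued fraction. With x_i = (sqrt(236) + m_i)/d_i and (m_0, d_0) = (0, 1): a_0 = floor(sqrt(236)) = 15, since 15^2 = 225 <= 236 < 256 = 16^2.
Iterate m_{i+1} = d_i*a_i - m_i, d_{i+1} = (236 - m_{i+1}^2)/d_i, a_{i+1} = floor((a_0 + m_{i+1})/d_{i+1}):
  m_1 = 1*15 - 0 = 15, d_1 = (236 - 15^2)/1 = 11/1 = 11, a_1 = floor((15 + 15)/11) = 2.
  m_2 = 11*2 - 15 = 7, d_2 = (236 - 7^2)/11 = 187/11 = 17, a_2 = floor((15 + 7)/17) = 1.
  m_3 = 17*1 - 7 = 10, d_3 = (236 - 10^2)/17 = 136/17 = 8, a_3 = floor((15 + 10)/8) = 3.
  m_4 = 8*3 - 10 = 14, d_4 = (236 - 14^2)/8 = 40/8 = 5, a_4 = floor((15 + 14)/5) = 5.
  m_5 = 5*5 - 14 = 11, d_5 = (236 - 11^2)/5 = 115/5 = 23, a_5 = floor((15 + 11)/23) = 1.
  m_6 = 23*1 - 11 = 12, d_6 = (236 - 12^2)/23 = 92/23 = 4, a_6 = floor((15 + 12)/4) = 6.
  m_7 = 4*6 - 12 = 12, d_7 = (236 - 12^2)/4 = 92/4 = 23, a_7 = floor((15 + 12)/23) = 1.
  m_8 = 23*1 - 12 = 11, d_8 = (236 - 11^2)/23 = 115/23 = 5, a_8 = floor((15 + 11)/5) = 5.
  m_9 = 5*5 - 11 = 14, d_9 = (236 - 14^2)/5 = 40/5 = 8, a_9 = floor((15 + 14)/8) = 3.
  m_10 = 8*3 - 14 = 10, d_10 = (236 - 10^2)/8 = 136/8 = 17, a_10 = floor((15 + 10)/17) = 1.
  m_11 = 17*1 - 10 = 7, d_11 = (236 - 7^2)/17 = 187/17 = 11, a_11 = floor((15 + 7)/11) = 2.
  m_12 = 11*2 - 7 = 15, d_12 = (236 - 15^2)/11 = 11/11 = 1, a_12 = floor((15 + 15)/1) = 30.
  m_13 = 1*30 - 15 = 15, d_13 = (236 - 15^2)/1 = 11/1 = 11: (m_13, d_13) = (m_1, d_1) = (15, 11), so from here the quotients repeat a_1, ..., a_12; the period length is 12.
So sqrt(236) = [15; (2, 1, 3, 5, 1, 6, 1, 5, 3, 1, 2, 30)] with period length k = 12.
k is even, so the fundamental solution of x^2 - 236y^2 = 1 is (p_{k-1}, q_{k-1}) = (p_11, q_11); compute convergents through index 11.
Convergents (p_i = a_i*p_{i-1} + p_{i-2}, q_i = a_i*q_{i-1} + q_{i-2} with p_{-2}=0, p_{-1}=1, q_{-2}=1, q_{-1}=0):
  i=0: a_0=15, p_0 = 15*1 + 0 = 15, q_0 = 15*0 + 1 = 1.
  i=1: a_1=2, p_1 = 2*15 + 1 = 31, q_1 = 2*1 + 0 = 2.
  i=2: a_2=1, p_2 = 1*31 + 15 = 46, q_2 = 1*2 + 1 = 3.
  i=3: a_3=3, p_3 = 3*46 + 31 = 169, q_3 = 3*3 + 2 = 11.
  i=4: a_4=5, p_4 = 5*169 + 46 = 891, q_4 = 5*11 + 3 = 58.
  i=5: a_5=1, p_5 = 1*891 + 169 = 1060, q_5 = 1*58 + 11 = 69.
  i=6: a_6=6, p_6 = 6*1060 + 891 = 7251, q_6 = 6*69 + 58 = 472.
  i=7: a_7=1, p_7 = 1*7251 + 1060 = 8311, q_7 = 1*472 + 69 = 541.
  i=8: a_8=5, p_8 = 5*8311 + 7251 = 48806, q_8 = 5*541 + 472 = 3177.
  i=9: a_9=3, p_9 = 3*48806 + 8311 = 154729, q_9 = 3*3177 + 541 = 10072.
  i=10: a_10=1, p_10 = 1*154729 + 48806 = 203535, q_10 = 1*10072 + 3177 = 13249.
  i=11: a_11=2, p_11 = 2*203535 + 154729 = 561799, q_11 = 2*13249 + 10072 = 36570.
Check: 561799^2 - 236*36570^2 = 315618116401 - 315618116400 = 1, so (x, y) = (561799, 36570) solves the equation, and by the theorem it is the least positive solution.

(x, y) = (561799, 36570)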